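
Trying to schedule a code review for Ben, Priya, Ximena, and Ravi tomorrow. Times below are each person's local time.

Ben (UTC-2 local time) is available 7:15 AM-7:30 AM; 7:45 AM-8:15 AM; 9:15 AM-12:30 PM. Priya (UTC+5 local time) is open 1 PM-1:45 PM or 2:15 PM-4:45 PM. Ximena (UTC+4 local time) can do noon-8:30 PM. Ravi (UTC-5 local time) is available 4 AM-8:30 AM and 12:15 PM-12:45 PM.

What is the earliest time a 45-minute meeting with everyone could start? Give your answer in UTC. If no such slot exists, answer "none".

none

Ben in UTC: 09:15-09:30, 09:45-10:15, 11:15-14:30 (add 2h to convert from UTC-2).
Priya in UTC: 08:00-08:45, 09:15-11:45 (subtract 5h to convert from UTC+5).
Ximena in UTC: 08:00-16:30 (subtract 4h to convert from UTC+4).
Ravi in UTC: 09:00-13:30, 17:15-17:45 (add 5h to convert from UTC-5).
Ben ∩ Priya: 09:15-09:30, 09:45-10:15, 11:15-11:45.
Ben ∩ Priya ∩ Ximena: 09:15-09:30, 09:45-10:15, 11:15-11:45.
Ben ∩ Priya ∩ Ximena ∩ Ravi: 09:15-09:30, 09:45-10:15, 11:15-11:45.
So the common availability across everyone is 09:15-09:30, 09:45-10:15, 11:15-11:45.
No common window is at least 45 minutes long.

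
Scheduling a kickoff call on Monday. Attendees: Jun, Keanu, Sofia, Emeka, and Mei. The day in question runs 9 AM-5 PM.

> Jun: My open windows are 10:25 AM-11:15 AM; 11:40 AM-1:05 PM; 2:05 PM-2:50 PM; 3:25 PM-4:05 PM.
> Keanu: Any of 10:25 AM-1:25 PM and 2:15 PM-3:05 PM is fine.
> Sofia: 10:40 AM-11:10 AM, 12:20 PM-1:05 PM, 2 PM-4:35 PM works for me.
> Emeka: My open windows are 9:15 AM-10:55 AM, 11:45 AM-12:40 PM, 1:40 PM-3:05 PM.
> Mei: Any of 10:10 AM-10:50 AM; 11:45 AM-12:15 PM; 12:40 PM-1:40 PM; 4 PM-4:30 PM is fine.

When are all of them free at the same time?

Jun ∩ Keanu: 10:25-11:15, 11:40-13:05, 14:15-14:50.
Jun ∩ Keanu ∩ Sofia: 10:40-11:10, 12:20-13:05, 14:15-14:50.
Jun ∩ Keanu ∩ Sofia ∩ Emeka: 10:40-10:55, 12:20-12:40, 14:15-14:50.
Jun ∩ Keanu ∩ Sofia ∩ Emeka ∩ Mei: 10:40-10:50.

10:40-10:50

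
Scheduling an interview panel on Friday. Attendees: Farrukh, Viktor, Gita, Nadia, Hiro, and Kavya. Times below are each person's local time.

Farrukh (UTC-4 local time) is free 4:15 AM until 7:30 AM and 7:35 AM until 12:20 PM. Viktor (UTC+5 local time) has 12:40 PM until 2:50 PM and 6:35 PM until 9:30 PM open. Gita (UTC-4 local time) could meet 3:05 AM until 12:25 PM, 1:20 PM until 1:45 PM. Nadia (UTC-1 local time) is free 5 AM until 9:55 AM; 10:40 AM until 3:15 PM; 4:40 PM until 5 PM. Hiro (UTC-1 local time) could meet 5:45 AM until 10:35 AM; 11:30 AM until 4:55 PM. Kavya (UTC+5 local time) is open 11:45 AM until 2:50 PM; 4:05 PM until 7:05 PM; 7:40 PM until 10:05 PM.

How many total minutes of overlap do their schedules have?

Farrukh in UTC: 08:15-11:30, 11:35-16:20 (add 4h to convert from UTC-4).
Viktor in UTC: 07:40-09:50, 13:35-16:30 (subtract 5h to convert from UTC+5).
Gita in UTC: 07:05-16:25, 17:20-17:45 (add 4h to convert from UTC-4).
Nadia in UTC: 06:00-10:55, 11:40-16:15, 17:40-18:00 (add 1h to convert from UTC-1).
Hiro in UTC: 06:45-11:35, 12:30-17:55 (add 1h to convert from UTC-1).
Kavya in UTC: 06:45-09:50, 11:05-14:05, 14:40-17:05 (subtract 5h to convert from UTC+5).
Farrukh ∩ Viktor: 08:15-09:50, 13:35-16:20.
Farrukh ∩ Viktor ∩ Gita: 08:15-09:50, 13:35-16:20.
Farrukh ∩ Viktor ∩ Gita ∩ Nadia: 08:15-09:50, 13:35-16:15.
Farrukh ∩ Viktor ∩ Gita ∩ Nadia ∩ Hiro: 08:15-09:50, 13:35-16:15.
Farrukh ∩ Viktor ∩ Gita ∩ Nadia ∩ Hiro ∩ Kavya: 08:15-09:50, 13:35-14:05, 14:40-16:15.
So the common availability across everyone is 08:15-09:50, 13:35-14:05, 14:40-16:15.
Summing the common windows: 95 + 30 + 95 = 220 minutes.

220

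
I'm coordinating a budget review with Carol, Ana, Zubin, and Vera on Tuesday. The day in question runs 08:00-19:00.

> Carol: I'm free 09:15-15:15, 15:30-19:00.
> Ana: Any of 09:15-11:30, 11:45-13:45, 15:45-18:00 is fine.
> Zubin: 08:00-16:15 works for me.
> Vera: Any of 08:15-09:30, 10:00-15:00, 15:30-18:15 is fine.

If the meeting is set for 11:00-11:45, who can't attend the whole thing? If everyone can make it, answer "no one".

Carol: free for 11:00-11:45. Ana: not fully free for 11:00-11:45. Zubin: free for 11:00-11:45. Vera: free for 11:00-11:45.

Ana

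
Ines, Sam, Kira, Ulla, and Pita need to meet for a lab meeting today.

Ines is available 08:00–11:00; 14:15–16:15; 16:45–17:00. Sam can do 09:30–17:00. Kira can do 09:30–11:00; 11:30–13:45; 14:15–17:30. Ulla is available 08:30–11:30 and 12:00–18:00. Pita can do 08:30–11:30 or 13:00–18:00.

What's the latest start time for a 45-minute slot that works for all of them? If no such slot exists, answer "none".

15:30

Ines ∩ Sam: 09:30-11:00, 14:15-16:15, 16:45-17:00.
Ines ∩ Sam ∩ Kira: 09:30-11:00, 14:15-16:15, 16:45-17:00.
Ines ∩ Sam ∩ Kira ∩ Ulla: 09:30-11:00, 14:15-16:15, 16:45-17:00.
Ines ∩ Sam ∩ Kira ∩ Ulla ∩ Pita: 09:30-11:00, 14:15-16:15, 16:45-17:00.
The last common window of at least 45 minutes is 14:15-16:15; a 45-minute meeting can start as late as 15:30 and still end by 16:15.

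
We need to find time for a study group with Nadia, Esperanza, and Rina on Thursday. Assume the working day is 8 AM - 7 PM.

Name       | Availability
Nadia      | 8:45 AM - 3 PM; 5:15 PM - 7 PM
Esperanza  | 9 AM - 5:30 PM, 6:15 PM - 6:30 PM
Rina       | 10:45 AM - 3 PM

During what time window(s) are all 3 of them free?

10:45-15:00

Nadia ∩ Esperanza: 09:00-15:00, 17:15-17:30, 18:15-18:30.
Nadia ∩ Esperanza ∩ Rina: 10:45-15:00.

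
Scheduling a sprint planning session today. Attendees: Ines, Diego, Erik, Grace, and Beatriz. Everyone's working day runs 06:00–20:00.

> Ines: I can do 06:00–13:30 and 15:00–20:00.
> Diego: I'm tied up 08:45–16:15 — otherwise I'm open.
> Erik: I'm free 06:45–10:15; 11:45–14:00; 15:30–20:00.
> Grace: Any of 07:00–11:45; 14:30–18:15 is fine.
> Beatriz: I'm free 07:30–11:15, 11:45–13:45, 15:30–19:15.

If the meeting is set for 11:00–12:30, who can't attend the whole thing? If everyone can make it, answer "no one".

Beatriz, Diego, Erik, Grace

Ines free: 06:00-13:30, 15:00-20:00.
Diego free: 06:00-08:45, 16:15-20:00 (invert busy blocks within the working day).
Erik free: 06:45-10:15, 11:45-14:00, 15:30-20:00.
Grace free: 07:00-11:45, 14:30-18:15.
Beatriz free: 07:30-11:15, 11:45-13:45, 15:30-19:15.
Ines: free for 11:00-12:30. Diego: not fully free for 11:00-12:30. Erik: not fully free for 11:00-12:30. Grace: not fully free for 11:00-12:30. Beatriz: not fully free for 11:00-12:30.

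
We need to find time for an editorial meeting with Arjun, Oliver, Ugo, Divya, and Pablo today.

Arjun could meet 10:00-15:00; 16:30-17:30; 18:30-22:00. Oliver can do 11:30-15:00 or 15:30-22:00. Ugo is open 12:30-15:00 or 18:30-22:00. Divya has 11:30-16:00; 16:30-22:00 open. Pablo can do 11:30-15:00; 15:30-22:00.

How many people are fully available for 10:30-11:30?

1

Arjun can make the full 10:30-11:30 slot — that's 1.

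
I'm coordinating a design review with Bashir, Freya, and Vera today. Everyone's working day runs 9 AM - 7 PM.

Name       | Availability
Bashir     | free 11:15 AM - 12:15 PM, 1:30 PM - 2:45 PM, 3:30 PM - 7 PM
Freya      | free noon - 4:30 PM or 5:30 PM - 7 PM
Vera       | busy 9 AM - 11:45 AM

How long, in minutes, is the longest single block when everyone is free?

Bashir free: 11:15-12:15, 13:30-14:45, 15:30-19:00.
Freya free: 12:00-16:30, 17:30-19:00.
Vera free: 11:45-19:00 (invert busy blocks within the working day).
Bashir ∩ Freya: 12:00-12:15, 13:30-14:45, 15:30-16:30, 17:30-19:00.
Bashir ∩ Freya ∩ Vera: 12:00-12:15, 13:30-14:45, 15:30-16:30, 17:30-19:00.
So the common availability across everyone is 12:00-12:15, 13:30-14:45, 15:30-16:30, 17:30-19:00.
The longest is 17:30-19:00 at 90 minutes.

90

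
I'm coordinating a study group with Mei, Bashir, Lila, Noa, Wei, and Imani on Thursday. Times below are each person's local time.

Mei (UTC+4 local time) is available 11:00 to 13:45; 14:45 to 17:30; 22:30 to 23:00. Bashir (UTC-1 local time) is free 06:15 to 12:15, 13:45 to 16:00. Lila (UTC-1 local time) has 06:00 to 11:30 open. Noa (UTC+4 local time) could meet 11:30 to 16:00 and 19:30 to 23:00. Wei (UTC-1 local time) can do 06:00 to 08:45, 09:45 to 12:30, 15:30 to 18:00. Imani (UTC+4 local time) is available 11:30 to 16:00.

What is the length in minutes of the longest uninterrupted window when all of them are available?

Mei in UTC: 07:00-09:45, 10:45-13:30, 18:30-19:00 (subtract 4h to convert from UTC+4).
Bashir in UTC: 07:15-13:15, 14:45-17:00 (add 1h to convert from UTC-1).
Lila in UTC: 07:00-12:30 (add 1h to convert from UTC-1).
Noa in UTC: 07:30-12:00, 15:30-19:00 (subtract 4h to convert from UTC+4).
Wei in UTC: 07:00-09:45, 10:45-13:30, 16:30-19:00 (add 1h to convert from UTC-1).
Imani in UTC: 07:30-12:00 (subtract 4h to convert from UTC+4).
Mei ∩ Bashir: 07:15-09:45, 10:45-13:15.
Mei ∩ Bashir ∩ Lila: 07:15-09:45, 10:45-12:30.
Mei ∩ Bashir ∩ Lila ∩ Noa: 07:30-09:45, 10:45-12:00.
Mei ∩ Bashir ∩ Lila ∩ Noa ∩ Wei: 07:30-09:45, 10:45-12:00.
Mei ∩ Bashir ∩ Lila ∩ Noa ∩ Wei ∩ Imani: 07:30-09:45, 10:45-12:00.
Those are the intersection windows.
The longest is 07:30-09:45 at 135 minutes.

135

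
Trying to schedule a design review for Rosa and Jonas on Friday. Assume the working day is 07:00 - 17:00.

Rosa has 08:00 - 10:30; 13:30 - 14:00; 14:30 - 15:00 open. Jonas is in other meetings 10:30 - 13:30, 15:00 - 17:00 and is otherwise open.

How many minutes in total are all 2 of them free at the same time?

210

Rosa free: 08:00-10:30, 13:30-14:00, 14:30-15:00.
Jonas free: 07:00-10:30, 13:30-15:00 (invert busy blocks within the working day).
Rosa ∩ Jonas: 08:00-10:30, 13:30-14:00, 14:30-15:00.
Summing the common windows: 150 + 30 + 30 = 210 minutes.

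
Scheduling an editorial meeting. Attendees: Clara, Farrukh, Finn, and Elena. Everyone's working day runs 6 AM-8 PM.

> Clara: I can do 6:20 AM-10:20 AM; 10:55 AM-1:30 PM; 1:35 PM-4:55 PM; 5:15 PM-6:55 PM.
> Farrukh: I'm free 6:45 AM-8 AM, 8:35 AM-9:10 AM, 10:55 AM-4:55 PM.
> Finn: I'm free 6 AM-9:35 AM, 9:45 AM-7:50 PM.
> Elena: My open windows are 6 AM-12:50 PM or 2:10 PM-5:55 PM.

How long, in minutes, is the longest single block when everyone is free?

Clara ∩ Farrukh: 06:45-08:00, 08:35-09:10, 10:55-13:30, 13:35-16:55.
Clara ∩ Farrukh ∩ Finn: 06:45-08:00, 08:35-09:10, 10:55-13:30, 13:35-16:55.
Clara ∩ Farrukh ∩ Finn ∩ Elena: 06:45-08:00, 08:35-09:10, 10:55-12:50, 14:10-16:55.
The longest is 14:10-16:55 at 165 minutes.

165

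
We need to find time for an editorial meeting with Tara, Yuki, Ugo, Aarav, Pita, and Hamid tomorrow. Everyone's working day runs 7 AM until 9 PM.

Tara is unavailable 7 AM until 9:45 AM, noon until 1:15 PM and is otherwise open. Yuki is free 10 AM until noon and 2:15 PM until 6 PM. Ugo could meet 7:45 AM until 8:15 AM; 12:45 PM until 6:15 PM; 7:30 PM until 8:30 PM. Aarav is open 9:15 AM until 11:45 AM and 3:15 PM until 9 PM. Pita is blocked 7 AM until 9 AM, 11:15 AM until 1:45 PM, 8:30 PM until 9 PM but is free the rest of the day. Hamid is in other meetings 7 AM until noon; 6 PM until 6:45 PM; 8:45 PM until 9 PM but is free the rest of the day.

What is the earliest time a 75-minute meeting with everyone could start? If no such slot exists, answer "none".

Tara free: 09:45-12:00, 13:15-21:00 (invert busy blocks within the working day).
Yuki free: 10:00-12:00, 14:15-18:00.
Ugo free: 07:45-08:15, 12:45-18:15, 19:30-20:30.
Aarav free: 09:15-11:45, 15:15-21:00.
Pita free: 09:00-11:15, 13:45-20:30 (invert busy blocks within the working day).
Hamid free: 12:00-18:00, 18:45-20:45 (invert busy blocks within the working day).
Tara ∩ Yuki: 10:00-12:00, 14:15-18:00.
Tara ∩ Yuki ∩ Ugo: 14:15-18:00.
Tara ∩ Yuki ∩ Ugo ∩ Aarav: 15:15-18:00.
Tara ∩ Yuki ∩ Ugo ∩ Aarav ∩ Pita: 15:15-18:00.
Tara ∩ Yuki ∩ Ugo ∩ Aarav ∩ Pita ∩ Hamid: 15:15-18:00.
Those are the intersection windows.
The first common window of at least 75 minutes is 15:15-18:00, so the earliest start is 15:15.

15:15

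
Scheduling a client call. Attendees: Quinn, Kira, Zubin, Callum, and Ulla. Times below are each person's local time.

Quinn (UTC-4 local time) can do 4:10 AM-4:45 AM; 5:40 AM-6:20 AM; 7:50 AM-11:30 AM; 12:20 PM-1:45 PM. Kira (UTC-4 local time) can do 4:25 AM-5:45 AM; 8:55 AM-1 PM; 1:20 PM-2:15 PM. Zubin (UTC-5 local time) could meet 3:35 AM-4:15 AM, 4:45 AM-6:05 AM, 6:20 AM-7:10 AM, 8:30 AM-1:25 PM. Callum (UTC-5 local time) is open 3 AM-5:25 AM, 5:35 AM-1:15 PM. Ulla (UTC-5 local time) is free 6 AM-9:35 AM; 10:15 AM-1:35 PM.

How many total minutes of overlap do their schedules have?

Quinn in UTC: 08:10-08:45, 09:40-10:20, 11:50-15:30, 16:20-17:45 (add 4h to convert from UTC-4).
Kira in UTC: 08:25-09:45, 12:55-17:00, 17:20-18:15 (add 4h to convert from UTC-4).
Zubin in UTC: 08:35-09:15, 09:45-11:05, 11:20-12:10, 13:30-18:25 (add 5h to convert from UTC-5).
Callum in UTC: 08:00-10:25, 10:35-18:15 (add 5h to convert from UTC-5).
Ulla in UTC: 11:00-14:35, 15:15-18:35 (add 5h to convert from UTC-5).
Quinn ∩ Kira: 08:25-08:45, 09:40-09:45, 12:55-15:30, 16:20-17:00, 17:20-17:45.
Quinn ∩ Kira ∩ Zubin: 08:35-08:45, 13:30-15:30, 16:20-17:00, 17:20-17:45.
Quinn ∩ Kira ∩ Zubin ∩ Callum: 08:35-08:45, 13:30-15:30, 16:20-17:00, 17:20-17:45.
Quinn ∩ Kira ∩ Zubin ∩ Callum ∩ Ulla: 13:30-14:35, 15:15-15:30, 16:20-17:00, 17:20-17:45.
Summing the common windows: 65 + 15 + 40 + 25 = 145 minutes.

145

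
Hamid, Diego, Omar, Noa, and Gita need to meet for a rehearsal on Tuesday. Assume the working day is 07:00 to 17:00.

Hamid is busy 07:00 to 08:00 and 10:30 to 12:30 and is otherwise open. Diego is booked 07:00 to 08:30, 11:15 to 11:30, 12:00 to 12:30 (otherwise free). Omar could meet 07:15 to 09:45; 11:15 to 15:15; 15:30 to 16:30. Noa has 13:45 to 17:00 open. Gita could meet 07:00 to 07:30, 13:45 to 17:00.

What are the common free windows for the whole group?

Hamid free: 08:00-10:30, 12:30-17:00 (invert busy blocks within the working day).
Diego free: 08:30-11:15, 11:30-12:00, 12:30-17:00 (invert busy blocks within the working day).
Omar free: 07:15-09:45, 11:15-15:15, 15:30-16:30.
Noa free: 13:45-17:00.
Gita free: 07:00-07:30, 13:45-17:00.
Hamid ∩ Diego: 08:30-10:30, 12:30-17:00.
Hamid ∩ Diego ∩ Omar: 08:30-09:45, 12:30-15:15, 15:30-16:30.
Hamid ∩ Diego ∩ Omar ∩ Noa: 13:45-15:15, 15:30-16:30.
Hamid ∩ Diego ∩ Omar ∩ Noa ∩ Gita: 13:45-15:15, 15:30-16:30.

13:45-15:15, 15:30-16:30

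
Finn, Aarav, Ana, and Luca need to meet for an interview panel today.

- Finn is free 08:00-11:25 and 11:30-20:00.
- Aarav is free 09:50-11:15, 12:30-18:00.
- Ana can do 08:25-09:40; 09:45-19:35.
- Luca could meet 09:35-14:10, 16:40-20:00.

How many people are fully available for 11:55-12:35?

Finn, Ana, and Luca can make the full 11:55-12:35 slot — that's 3.

3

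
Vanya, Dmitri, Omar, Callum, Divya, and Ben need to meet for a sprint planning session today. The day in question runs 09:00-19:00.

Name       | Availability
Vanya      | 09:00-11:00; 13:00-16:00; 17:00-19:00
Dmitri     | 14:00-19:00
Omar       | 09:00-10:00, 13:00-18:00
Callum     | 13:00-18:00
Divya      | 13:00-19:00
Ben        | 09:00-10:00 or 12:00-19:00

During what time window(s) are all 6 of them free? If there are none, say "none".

14:00-16:00, 17:00-18:00

Vanya ∩ Dmitri: 14:00-16:00, 17:00-19:00.
Vanya ∩ Dmitri ∩ Omar: 14:00-16:00, 17:00-18:00.
Vanya ∩ Dmitri ∩ Omar ∩ Callum: 14:00-16:00, 17:00-18:00.
Vanya ∩ Dmitri ∩ Omar ∩ Callum ∩ Divya: 14:00-16:00, 17:00-18:00.
Vanya ∩ Dmitri ∩ Omar ∩ Callum ∩ Divya ∩ Ben: 14:00-16:00, 17:00-18:00.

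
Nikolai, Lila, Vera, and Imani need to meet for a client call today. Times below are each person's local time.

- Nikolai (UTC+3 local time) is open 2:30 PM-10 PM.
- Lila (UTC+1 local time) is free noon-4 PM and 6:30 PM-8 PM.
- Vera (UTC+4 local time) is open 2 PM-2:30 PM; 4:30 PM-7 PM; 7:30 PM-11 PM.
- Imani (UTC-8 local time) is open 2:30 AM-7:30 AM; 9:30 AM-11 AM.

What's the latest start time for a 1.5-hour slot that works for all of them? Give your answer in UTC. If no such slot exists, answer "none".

Nikolai in UTC: 11:30-19:00 (subtract 3h to convert from UTC+3).
Lila in UTC: 11:00-15:00, 17:30-19:00 (subtract 1h to convert from UTC+1).
Vera in UTC: 10:00-10:30, 12:30-15:00, 15:30-19:00 (subtract 4h to convert from UTC+4).
Imani in UTC: 10:30-15:30, 17:30-19:00 (add 8h to convert from UTC-8).
Nikolai ∩ Lila: 11:30-15:00, 17:30-19:00.
Nikolai ∩ Lila ∩ Vera: 12:30-15:00, 17:30-19:00.
Nikolai ∩ Lila ∩ Vera ∩ Imani: 12:30-15:00, 17:30-19:00.
The last common window of at least 90 minutes is 17:30-19:00; a 90-minute meeting can start as late as 17:30 and still end by 19:00.

17:30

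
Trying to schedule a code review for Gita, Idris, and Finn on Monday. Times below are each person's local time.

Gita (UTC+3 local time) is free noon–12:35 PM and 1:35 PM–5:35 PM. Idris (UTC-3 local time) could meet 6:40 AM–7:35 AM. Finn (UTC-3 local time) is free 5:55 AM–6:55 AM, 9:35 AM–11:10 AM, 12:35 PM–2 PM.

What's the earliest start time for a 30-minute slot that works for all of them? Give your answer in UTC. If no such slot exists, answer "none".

none

Gita in UTC: 09:00-09:35, 10:35-14:35 (subtract 3h to convert from UTC+3).
Idris in UTC: 09:40-10:35 (add 3h to convert from UTC-3).
Finn in UTC: 08:55-09:55, 12:35-14:10, 15:35-17:00 (add 3h to convert from UTC-3).
Gita ∩ Idris: ∅.
Gita ∩ Idris ∩ Finn: ∅.
There is no time when everyone is free.
No common window is at least 30 minutes long.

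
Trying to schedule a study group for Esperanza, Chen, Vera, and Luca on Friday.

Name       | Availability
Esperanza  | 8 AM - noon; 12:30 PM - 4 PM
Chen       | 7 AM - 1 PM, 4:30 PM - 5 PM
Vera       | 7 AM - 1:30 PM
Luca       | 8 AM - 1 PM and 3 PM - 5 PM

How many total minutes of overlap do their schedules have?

270

Esperanza ∩ Chen: 08:00-12:00, 12:30-13:00.
Esperanza ∩ Chen ∩ Vera: 08:00-12:00, 12:30-13:00.
Esperanza ∩ Chen ∩ Vera ∩ Luca: 08:00-12:00, 12:30-13:00.
Summing the common windows: 240 + 30 = 270 minutes.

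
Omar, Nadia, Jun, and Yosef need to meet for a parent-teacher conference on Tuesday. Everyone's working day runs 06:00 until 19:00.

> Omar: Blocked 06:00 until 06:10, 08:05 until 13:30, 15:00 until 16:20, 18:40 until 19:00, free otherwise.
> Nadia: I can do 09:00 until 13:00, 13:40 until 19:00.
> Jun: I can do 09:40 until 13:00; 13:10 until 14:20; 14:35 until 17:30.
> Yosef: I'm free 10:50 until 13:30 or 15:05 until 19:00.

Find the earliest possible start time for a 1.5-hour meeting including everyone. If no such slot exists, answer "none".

Omar free: 06:10-08:05, 13:30-15:00, 16:20-18:40 (invert busy blocks within the working day).
Nadia free: 09:00-13:00, 13:40-19:00.
Jun free: 09:40-13:00, 13:10-14:20, 14:35-17:30.
Yosef free: 10:50-13:30, 15:05-19:00.
Omar ∩ Nadia: 13:40-15:00, 16:20-18:40.
Omar ∩ Nadia ∩ Jun: 13:40-14:20, 14:35-15:00, 16:20-17:30.
Omar ∩ Nadia ∩ Jun ∩ Yosef: 16:20-17:30.
Those are the intersection windows.
No common window is at least 90 minutes long.

none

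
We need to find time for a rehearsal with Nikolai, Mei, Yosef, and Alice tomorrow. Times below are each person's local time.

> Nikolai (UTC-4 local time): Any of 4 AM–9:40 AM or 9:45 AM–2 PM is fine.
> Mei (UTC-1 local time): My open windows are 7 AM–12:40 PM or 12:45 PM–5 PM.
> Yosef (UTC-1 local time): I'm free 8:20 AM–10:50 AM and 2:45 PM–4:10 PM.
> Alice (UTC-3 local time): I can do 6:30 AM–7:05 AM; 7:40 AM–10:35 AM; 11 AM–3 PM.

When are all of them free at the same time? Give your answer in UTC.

Nikolai in UTC: 08:00-13:40, 13:45-18:00 (add 4h to convert from UTC-4).
Mei in UTC: 08:00-13:40, 13:45-18:00 (add 1h to convert from UTC-1).
Yosef in UTC: 09:20-11:50, 15:45-17:10 (add 1h to convert from UTC-1).
Alice in UTC: 09:30-10:05, 10:40-13:35, 14:00-18:00 (add 3h to convert from UTC-3).
Nikolai ∩ Mei: 08:00-13:40, 13:45-18:00.
Nikolai ∩ Mei ∩ Yosef: 09:20-11:50, 15:45-17:10.
Nikolai ∩ Mei ∩ Yosef ∩ Alice: 09:30-10:05, 10:40-11:50, 15:45-17:10.
Those are the intersection windows.

09:30-10:05, 10:40-11:50, 15:45-17:10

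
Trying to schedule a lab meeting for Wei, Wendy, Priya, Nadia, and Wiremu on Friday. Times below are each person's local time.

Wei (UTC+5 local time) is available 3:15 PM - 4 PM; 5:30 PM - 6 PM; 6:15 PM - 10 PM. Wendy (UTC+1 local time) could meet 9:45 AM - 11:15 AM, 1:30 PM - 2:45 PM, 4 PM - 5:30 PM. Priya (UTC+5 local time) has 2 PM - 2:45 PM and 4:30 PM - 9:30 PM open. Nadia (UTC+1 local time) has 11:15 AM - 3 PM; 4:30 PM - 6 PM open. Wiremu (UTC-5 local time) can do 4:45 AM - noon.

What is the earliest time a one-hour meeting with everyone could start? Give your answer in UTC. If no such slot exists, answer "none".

Wei in UTC: 10:15-11:00, 12:30-13:00, 13:15-17:00 (subtract 5h to convert from UTC+5).
Wendy in UTC: 08:45-10:15, 12:30-13:45, 15:00-16:30 (subtract 1h to convert from UTC+1).
Priya in UTC: 09:00-09:45, 11:30-16:30 (subtract 5h to convert from UTC+5).
Nadia in UTC: 10:15-14:00, 15:30-17:00 (subtract 1h to convert from UTC+1).
Wiremu in UTC: 09:45-17:00 (add 5h to convert from UTC-5).
Wei ∩ Wendy: 12:30-13:00, 13:15-13:45, 15:00-16:30.
Wei ∩ Wendy ∩ Priya: 12:30-13:00, 13:15-13:45, 15:00-16:30.
Wei ∩ Wendy ∩ Priya ∩ Nadia: 12:30-13:00, 13:15-13:45, 15:30-16:30.
Wei ∩ Wendy ∩ Priya ∩ Nadia ∩ Wiremu: 12:30-13:00, 13:15-13:45, 15:30-16:30.
So the common availability across everyone is 12:30-13:00, 13:15-13:45, 15:30-16:30.
The first common window of at least 60 minutes is 15:30-16:30, so the earliest start is 15:30.

15:30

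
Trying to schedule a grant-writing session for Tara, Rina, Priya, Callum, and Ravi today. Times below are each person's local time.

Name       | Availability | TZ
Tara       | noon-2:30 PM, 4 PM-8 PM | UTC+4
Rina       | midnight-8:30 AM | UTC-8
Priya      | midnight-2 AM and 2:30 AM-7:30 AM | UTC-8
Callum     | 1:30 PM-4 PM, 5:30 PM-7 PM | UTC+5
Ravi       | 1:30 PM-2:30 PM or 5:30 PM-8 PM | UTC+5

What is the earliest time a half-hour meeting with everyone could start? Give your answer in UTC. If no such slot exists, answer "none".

Tara in UTC: 08:00-10:30, 12:00-16:00 (subtract 4h to convert from UTC+4).
Rina in UTC: 08:00-16:30 (add 8h to convert from UTC-8).
Priya in UTC: 08:00-10:00, 10:30-15:30 (add 8h to convert from UTC-8).
Callum in UTC: 08:30-11:00, 12:30-14:00 (subtract 5h to convert from UTC+5).
Ravi in UTC: 08:30-09:30, 12:30-15:00 (subtract 5h to convert from UTC+5).
Tara ∩ Rina: 08:00-10:30, 12:00-16:00.
Tara ∩ Rina ∩ Priya: 08:00-10:00, 12:00-15:30.
Tara ∩ Rina ∩ Priya ∩ Callum: 08:30-10:00, 12:30-14:00.
Tara ∩ Rina ∩ Priya ∩ Callum ∩ Ravi: 08:30-09:30, 12:30-14:00.
So the common availability across everyone is 08:30-09:30, 12:30-14:00.
The first common window of at least 30 minutes is 08:30-09:30, so the earliest start is 08:30.

08:30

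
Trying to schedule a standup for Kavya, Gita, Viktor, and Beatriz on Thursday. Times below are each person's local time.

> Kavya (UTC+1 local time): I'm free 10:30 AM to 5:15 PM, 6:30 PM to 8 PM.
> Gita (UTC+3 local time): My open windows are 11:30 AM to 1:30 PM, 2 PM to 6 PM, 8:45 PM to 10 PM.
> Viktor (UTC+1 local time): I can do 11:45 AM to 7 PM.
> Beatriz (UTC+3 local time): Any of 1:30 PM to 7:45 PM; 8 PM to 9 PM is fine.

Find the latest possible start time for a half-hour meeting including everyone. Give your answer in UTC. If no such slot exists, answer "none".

14:30

Kavya in UTC: 09:30-16:15, 17:30-19:00 (subtract 1h to convert from UTC+1).
Gita in UTC: 08:30-10:30, 11:00-15:00, 17:45-19:00 (subtract 3h to convert from UTC+3).
Viktor in UTC: 10:45-18:00 (subtract 1h to convert from UTC+1).
Beatriz in UTC: 10:30-16:45, 17:00-18:00 (subtract 3h to convert from UTC+3).
Kavya ∩ Gita: 09:30-10:30, 11:00-15:00, 17:45-19:00.
Kavya ∩ Gita ∩ Viktor: 11:00-15:00, 17:45-18:00.
Kavya ∩ Gita ∩ Viktor ∩ Beatriz: 11:00-15:00, 17:45-18:00.
The last common window of at least 30 minutes is 11:00-15:00; a 30-minute meeting can start as late as 14:30 and still end by 15:00.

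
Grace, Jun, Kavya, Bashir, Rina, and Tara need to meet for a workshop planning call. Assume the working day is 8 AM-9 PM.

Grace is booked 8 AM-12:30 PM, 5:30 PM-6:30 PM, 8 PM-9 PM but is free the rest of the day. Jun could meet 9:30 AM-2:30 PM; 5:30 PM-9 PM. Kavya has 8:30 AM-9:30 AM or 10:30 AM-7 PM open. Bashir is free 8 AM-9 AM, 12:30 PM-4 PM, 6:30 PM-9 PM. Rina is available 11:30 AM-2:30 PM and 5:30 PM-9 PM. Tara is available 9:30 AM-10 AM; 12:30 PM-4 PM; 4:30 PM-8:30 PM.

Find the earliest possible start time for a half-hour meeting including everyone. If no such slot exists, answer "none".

12:30

Grace free: 12:30-17:30, 18:30-20:00 (invert busy blocks within the working day).
Jun free: 09:30-14:30, 17:30-21:00.
Kavya free: 08:30-09:30, 10:30-19:00.
Bashir free: 08:00-09:00, 12:30-16:00, 18:30-21:00.
Rina free: 11:30-14:30, 17:30-21:00.
Tara free: 09:30-10:00, 12:30-16:00, 16:30-20:30.
Grace ∩ Jun: 12:30-14:30, 18:30-20:00.
Grace ∩ Jun ∩ Kavya: 12:30-14:30, 18:30-19:00.
Grace ∩ Jun ∩ Kavya ∩ Bashir: 12:30-14:30, 18:30-19:00.
Grace ∩ Jun ∩ Kavya ∩ Bashir ∩ Rina: 12:30-14:30, 18:30-19:00.
Grace ∩ Jun ∩ Kavya ∩ Bashir ∩ Rina ∩ Tara: 12:30-14:30, 18:30-19:00.
So the common availability across everyone is 12:30-14:30, 18:30-19:00.
The first common window of at least 30 minutes is 12:30-14:30, so the earliest start is 12:30.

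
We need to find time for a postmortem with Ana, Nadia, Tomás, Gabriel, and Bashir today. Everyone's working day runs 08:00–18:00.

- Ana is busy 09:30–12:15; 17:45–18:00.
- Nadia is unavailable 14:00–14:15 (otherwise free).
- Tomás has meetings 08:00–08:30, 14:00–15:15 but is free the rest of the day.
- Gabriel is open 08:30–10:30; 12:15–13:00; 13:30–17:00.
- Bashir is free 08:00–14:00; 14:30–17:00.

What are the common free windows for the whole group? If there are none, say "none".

Ana free: 08:00-09:30, 12:15-17:45 (invert busy blocks within the working day).
Nadia free: 08:00-14:00, 14:15-18:00 (invert busy blocks within the working day).
Tomás free: 08:30-14:00, 15:15-18:00 (invert busy blocks within the working day).
Gabriel free: 08:30-10:30, 12:15-13:00, 13:30-17:00.
Bashir free: 08:00-14:00, 14:30-17:00.
Ana ∩ Nadia: 08:00-09:30, 12:15-14:00, 14:15-17:45.
Ana ∩ Nadia ∩ Tomás: 08:30-09:30, 12:15-14:00, 15:15-17:45.
Ana ∩ Nadia ∩ Tomás ∩ Gabriel: 08:30-09:30, 12:15-13:00, 13:30-14:00, 15:15-17:00.
Ana ∩ Nadia ∩ Tomás ∩ Gabriel ∩ Bashir: 08:30-09:30, 12:15-13:00, 13:30-14:00, 15:15-17:00.

08:30-09:30, 12:15-13:00, 13:30-14:00, 15:15-17:00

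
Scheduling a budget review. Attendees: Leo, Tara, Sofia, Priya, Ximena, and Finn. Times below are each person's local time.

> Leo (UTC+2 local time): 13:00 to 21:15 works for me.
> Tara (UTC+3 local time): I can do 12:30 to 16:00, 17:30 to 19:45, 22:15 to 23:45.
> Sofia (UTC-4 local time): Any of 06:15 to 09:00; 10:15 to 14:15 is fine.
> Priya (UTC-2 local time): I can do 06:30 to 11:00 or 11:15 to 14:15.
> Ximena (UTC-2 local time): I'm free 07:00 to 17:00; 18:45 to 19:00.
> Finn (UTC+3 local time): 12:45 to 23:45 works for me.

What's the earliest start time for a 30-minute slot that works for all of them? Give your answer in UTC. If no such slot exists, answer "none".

Leo in UTC: 11:00-19:15 (subtract 2h to convert from UTC+2).
Tara in UTC: 09:30-13:00, 14:30-16:45, 19:15-20:45 (subtract 3h to convert from UTC+3).
Sofia in UTC: 10:15-13:00, 14:15-18:15 (add 4h to convert from UTC-4).
Priya in UTC: 08:30-13:00, 13:15-16:15 (add 2h to convert from UTC-2).
Ximena in UTC: 09:00-19:00, 20:45-21:00 (add 2h to convert from UTC-2).
Finn in UTC: 09:45-20:45 (subtract 3h to convert from UTC+3).
Leo ∩ Tara: 11:00-13:00, 14:30-16:45.
Leo ∩ Tara ∩ Sofia: 11:00-13:00, 14:30-16:45.
Leo ∩ Tara ∩ Sofia ∩ Priya: 11:00-13:00, 14:30-16:15.
Leo ∩ Tara ∩ Sofia ∩ Priya ∩ Ximena: 11:00-13:00, 14:30-16:15.
Leo ∩ Tara ∩ Sofia ∩ Priya ∩ Ximena ∩ Finn: 11:00-13:00, 14:30-16:15.
The first common window of at least 30 minutes is 11:00-13:00, so the earliest start is 11:00.

11:00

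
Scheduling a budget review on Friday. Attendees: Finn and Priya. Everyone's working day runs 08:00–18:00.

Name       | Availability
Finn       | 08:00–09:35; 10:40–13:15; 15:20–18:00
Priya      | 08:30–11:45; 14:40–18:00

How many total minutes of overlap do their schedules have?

Finn ∩ Priya: 08:30-09:35, 10:40-11:45, 15:20-18:00.
Summing the common windows: 65 + 65 + 160 = 290 minutes.

290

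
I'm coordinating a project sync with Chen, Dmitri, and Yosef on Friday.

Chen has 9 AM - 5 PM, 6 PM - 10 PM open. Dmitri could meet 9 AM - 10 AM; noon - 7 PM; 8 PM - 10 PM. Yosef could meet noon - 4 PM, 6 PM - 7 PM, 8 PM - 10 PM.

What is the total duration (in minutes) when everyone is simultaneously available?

Chen ∩ Dmitri: 09:00-10:00, 12:00-17:00, 18:00-19:00, 20:00-22:00.
Chen ∩ Dmitri ∩ Yosef: 12:00-16:00, 18:00-19:00, 20:00-22:00.
Summing the common windows: 240 + 60 + 120 = 420 minutes.

420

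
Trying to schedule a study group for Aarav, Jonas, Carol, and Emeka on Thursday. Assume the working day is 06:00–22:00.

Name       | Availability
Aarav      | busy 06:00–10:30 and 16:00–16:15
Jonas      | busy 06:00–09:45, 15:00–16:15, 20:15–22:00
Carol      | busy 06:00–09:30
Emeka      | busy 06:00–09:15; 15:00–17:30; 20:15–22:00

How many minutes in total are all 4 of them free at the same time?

435

Aarav free: 10:30-16:00, 16:15-22:00 (invert busy blocks within the working day).
Jonas free: 09:45-15:00, 16:15-20:15 (invert busy blocks within the working day).
Carol free: 09:30-22:00 (invert busy blocks within the working day).
Emeka free: 09:15-15:00, 17:30-20:15 (invert busy blocks within the working day).
Aarav ∩ Jonas: 10:30-15:00, 16:15-20:15.
Aarav ∩ Jonas ∩ Carol: 10:30-15:00, 16:15-20:15.
Aarav ∩ Jonas ∩ Carol ∩ Emeka: 10:30-15:00, 17:30-20:15.
Summing the common windows: 270 + 165 = 435 minutes.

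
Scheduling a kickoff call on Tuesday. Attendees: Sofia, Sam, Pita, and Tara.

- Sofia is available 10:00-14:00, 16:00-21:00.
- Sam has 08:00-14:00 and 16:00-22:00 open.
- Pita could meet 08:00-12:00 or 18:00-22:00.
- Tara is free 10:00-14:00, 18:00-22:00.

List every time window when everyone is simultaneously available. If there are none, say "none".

10:00-12:00, 18:00-21:00

Sofia ∩ Sam: 10:00-14:00, 16:00-21:00.
Sofia ∩ Sam ∩ Pita: 10:00-12:00, 18:00-21:00.
Sofia ∩ Sam ∩ Pita ∩ Tara: 10:00-12:00, 18:00-21:00.
Those are the intersection windows.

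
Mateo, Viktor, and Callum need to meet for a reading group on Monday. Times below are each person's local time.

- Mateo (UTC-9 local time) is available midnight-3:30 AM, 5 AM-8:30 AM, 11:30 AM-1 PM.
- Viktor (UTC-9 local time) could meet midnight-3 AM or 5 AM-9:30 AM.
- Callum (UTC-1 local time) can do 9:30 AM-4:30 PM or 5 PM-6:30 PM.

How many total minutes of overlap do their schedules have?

Mateo in UTC: 09:00-12:30, 14:00-17:30, 20:30-22:00 (add 9h to convert from UTC-9).
Viktor in UTC: 09:00-12:00, 14:00-18:30 (add 9h to convert from UTC-9).
Callum in UTC: 10:30-17:30, 18:00-19:30 (add 1h to convert from UTC-1).
Mateo ∩ Viktor: 09:00-12:00, 14:00-17:30.
Mateo ∩ Viktor ∩ Callum: 10:30-12:00, 14:00-17:30.
Those are the intersection windows.
Summing the common windows: 90 + 210 = 300 minutes.

300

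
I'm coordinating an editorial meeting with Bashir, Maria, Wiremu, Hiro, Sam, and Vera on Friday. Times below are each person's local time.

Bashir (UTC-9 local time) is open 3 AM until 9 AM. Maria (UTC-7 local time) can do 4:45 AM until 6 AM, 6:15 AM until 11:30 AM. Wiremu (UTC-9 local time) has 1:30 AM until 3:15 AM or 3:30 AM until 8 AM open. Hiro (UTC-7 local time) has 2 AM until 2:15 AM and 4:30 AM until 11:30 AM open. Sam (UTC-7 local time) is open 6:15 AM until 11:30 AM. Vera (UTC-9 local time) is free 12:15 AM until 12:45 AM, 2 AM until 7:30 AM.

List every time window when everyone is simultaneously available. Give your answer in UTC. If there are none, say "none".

Bashir in UTC: 12:00-18:00 (add 9h to convert from UTC-9).
Maria in UTC: 11:45-13:00, 13:15-18:30 (add 7h to convert from UTC-7).
Wiremu in UTC: 10:30-12:15, 12:30-17:00 (add 9h to convert from UTC-9).
Hiro in UTC: 09:00-09:15, 11:30-18:30 (add 7h to convert from UTC-7).
Sam in UTC: 13:15-18:30 (add 7h to convert from UTC-7).
Vera in UTC: 09:15-09:45, 11:00-16:30 (add 9h to convert from UTC-9).
Bashir ∩ Maria: 12:00-13:00, 13:15-18:00.
Bashir ∩ Maria ∩ Wiremu: 12:00-12:15, 12:30-13:00, 13:15-17:00.
Bashir ∩ Maria ∩ Wiremu ∩ Hiro: 12:00-12:15, 12:30-13:00, 13:15-17:00.
Bashir ∩ Maria ∩ Wiremu ∩ Hiro ∩ Sam: 13:15-17:00.
Bashir ∩ Maria ∩ Wiremu ∩ Hiro ∩ Sam ∩ Vera: 13:15-16:30.
So the common availability across everyone is 13:15-16:30.

13:15-16:30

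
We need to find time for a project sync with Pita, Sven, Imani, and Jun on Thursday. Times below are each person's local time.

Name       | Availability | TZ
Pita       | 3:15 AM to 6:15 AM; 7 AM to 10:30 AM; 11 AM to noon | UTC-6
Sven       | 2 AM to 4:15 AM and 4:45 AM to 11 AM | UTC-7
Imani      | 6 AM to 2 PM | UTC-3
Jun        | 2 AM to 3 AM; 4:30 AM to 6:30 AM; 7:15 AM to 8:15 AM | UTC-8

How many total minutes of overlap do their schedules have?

Pita in UTC: 09:15-12:15, 13:00-16:30, 17:00-18:00 (add 6h to convert from UTC-6).
Sven in UTC: 09:00-11:15, 11:45-18:00 (add 7h to convert from UTC-7).
Imani in UTC: 09:00-17:00 (add 3h to convert from UTC-3).
Jun in UTC: 10:00-11:00, 12:30-14:30, 15:15-16:15 (add 8h to convert from UTC-8).
Pita ∩ Sven: 09:15-11:15, 11:45-12:15, 13:00-16:30, 17:00-18:00.
Pita ∩ Sven ∩ Imani: 09:15-11:15, 11:45-12:15, 13:00-16:30.
Pita ∩ Sven ∩ Imani ∩ Jun: 10:00-11:00, 13:00-14:30, 15:15-16:15.
Those are the intersection windows.
Summing the common windows: 60 + 90 + 60 = 210 minutes.

210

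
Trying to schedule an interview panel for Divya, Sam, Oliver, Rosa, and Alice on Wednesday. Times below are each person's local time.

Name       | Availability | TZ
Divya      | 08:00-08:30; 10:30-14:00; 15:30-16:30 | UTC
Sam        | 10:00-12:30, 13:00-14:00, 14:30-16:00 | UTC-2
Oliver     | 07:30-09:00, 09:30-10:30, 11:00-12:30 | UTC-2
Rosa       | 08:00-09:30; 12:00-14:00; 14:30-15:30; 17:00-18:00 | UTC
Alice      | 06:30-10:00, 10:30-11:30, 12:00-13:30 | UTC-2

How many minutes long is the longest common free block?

Divya in UTC: 08:00-08:30, 10:30-14:00, 15:30-16:30.
Sam in UTC: 12:00-14:30, 15:00-16:00, 16:30-18:00 (add 2h to convert from UTC-2).
Oliver in UTC: 09:30-11:00, 11:30-12:30, 13:00-14:30 (add 2h to convert from UTC-2).
Rosa in UTC: 08:00-09:30, 12:00-14:00, 14:30-15:30, 17:00-18:00.
Alice in UTC: 08:30-12:00, 12:30-13:30, 14:00-15:30 (add 2h to convert from UTC-2).
Divya ∩ Sam: 12:00-14:00, 15:30-16:00.
Divya ∩ Sam ∩ Oliver: 12:00-12:30, 13:00-14:00.
Divya ∩ Sam ∩ Oliver ∩ Rosa: 12:00-12:30, 13:00-14:00.
Divya ∩ Sam ∩ Oliver ∩ Rosa ∩ Alice: 13:00-13:30.
The longest is 13:00-13:30 at 30 minutes.

30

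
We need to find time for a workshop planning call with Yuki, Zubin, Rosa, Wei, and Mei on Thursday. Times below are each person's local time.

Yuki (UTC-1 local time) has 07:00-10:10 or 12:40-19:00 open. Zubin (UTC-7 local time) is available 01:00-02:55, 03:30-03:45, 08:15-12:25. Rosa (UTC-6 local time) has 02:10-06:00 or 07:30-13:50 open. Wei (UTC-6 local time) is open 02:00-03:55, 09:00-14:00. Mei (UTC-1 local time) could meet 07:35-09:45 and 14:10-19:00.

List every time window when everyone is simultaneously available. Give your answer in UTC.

08:35-09:55, 15:15-19:25

Yuki in UTC: 08:00-11:10, 13:40-20:00 (add 1h to convert from UTC-1).
Zubin in UTC: 08:00-09:55, 10:30-10:45, 15:15-19:25 (add 7h to convert from UTC-7).
Rosa in UTC: 08:10-12:00, 13:30-19:50 (add 6h to convert from UTC-6).
Wei in UTC: 08:00-09:55, 15:00-20:00 (add 6h to convert from UTC-6).
Mei in UTC: 08:35-10:45, 15:10-20:00 (add 1h to convert from UTC-1).
Yuki ∩ Zubin: 08:00-09:55, 10:30-10:45, 15:15-19:25.
Yuki ∩ Zubin ∩ Rosa: 08:10-09:55, 10:30-10:45, 15:15-19:25.
Yuki ∩ Zubin ∩ Rosa ∩ Wei: 08:10-09:55, 15:15-19:25.
Yuki ∩ Zubin ∩ Rosa ∩ Wei ∩ Mei: 08:35-09:55, 15:15-19:25.
So the common availability across everyone is 08:35-09:55, 15:15-19:25.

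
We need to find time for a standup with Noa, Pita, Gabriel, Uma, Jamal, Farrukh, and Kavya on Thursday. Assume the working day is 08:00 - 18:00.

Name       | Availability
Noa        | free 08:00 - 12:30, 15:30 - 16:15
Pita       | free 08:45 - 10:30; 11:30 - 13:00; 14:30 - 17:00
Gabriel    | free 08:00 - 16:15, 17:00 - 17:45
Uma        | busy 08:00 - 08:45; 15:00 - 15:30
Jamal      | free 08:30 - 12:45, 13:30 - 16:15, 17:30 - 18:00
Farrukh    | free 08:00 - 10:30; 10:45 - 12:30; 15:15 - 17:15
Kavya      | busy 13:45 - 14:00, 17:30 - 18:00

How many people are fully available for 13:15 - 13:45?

3

Noa free: 08:00-12:30, 15:30-16:15.
Pita free: 08:45-10:30, 11:30-13:00, 14:30-17:00.
Gabriel free: 08:00-16:15, 17:00-17:45.
Uma free: 08:45-15:00, 15:30-18:00 (invert busy blocks within the working day).
Jamal free: 08:30-12:45, 13:30-16:15, 17:30-18:00.
Farrukh free: 08:00-10:30, 10:45-12:30, 15:15-17:15.
Kavya free: 08:00-13:45, 14:00-17:30 (invert busy blocks within the working day).
Gabriel, Uma, and Kavya can make the full 13:15-13:45 slot — that's 3.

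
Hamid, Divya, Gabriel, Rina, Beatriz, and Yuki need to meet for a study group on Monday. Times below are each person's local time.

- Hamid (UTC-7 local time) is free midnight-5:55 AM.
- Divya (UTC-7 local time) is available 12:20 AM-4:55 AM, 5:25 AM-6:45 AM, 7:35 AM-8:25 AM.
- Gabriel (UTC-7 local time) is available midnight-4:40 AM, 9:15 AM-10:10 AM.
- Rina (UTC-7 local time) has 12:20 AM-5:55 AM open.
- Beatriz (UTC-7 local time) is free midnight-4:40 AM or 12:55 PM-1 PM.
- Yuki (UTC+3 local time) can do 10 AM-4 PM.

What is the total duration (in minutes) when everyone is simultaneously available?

260

Hamid in UTC: 07:00-12:55 (add 7h to convert from UTC-7).
Divya in UTC: 07:20-11:55, 12:25-13:45, 14:35-15:25 (add 7h to convert from UTC-7).
Gabriel in UTC: 07:00-11:40, 16:15-17:10 (add 7h to convert from UTC-7).
Rina in UTC: 07:20-12:55 (add 7h to convert from UTC-7).
Beatriz in UTC: 07:00-11:40, 19:55-20:00 (add 7h to convert from UTC-7).
Yuki in UTC: 07:00-13:00 (subtract 3h to convert from UTC+3).
Hamid ∩ Divya: 07:20-11:55, 12:25-12:55.
Hamid ∩ Divya ∩ Gabriel: 07:20-11:40.
Hamid ∩ Divya ∩ Gabriel ∩ Rina: 07:20-11:40.
Hamid ∩ Divya ∩ Gabriel ∩ Rina ∩ Beatriz: 07:20-11:40.
Hamid ∩ Divya ∩ Gabriel ∩ Rina ∩ Beatriz ∩ Yuki: 07:20-11:40.
That's a single block of 260 minutes.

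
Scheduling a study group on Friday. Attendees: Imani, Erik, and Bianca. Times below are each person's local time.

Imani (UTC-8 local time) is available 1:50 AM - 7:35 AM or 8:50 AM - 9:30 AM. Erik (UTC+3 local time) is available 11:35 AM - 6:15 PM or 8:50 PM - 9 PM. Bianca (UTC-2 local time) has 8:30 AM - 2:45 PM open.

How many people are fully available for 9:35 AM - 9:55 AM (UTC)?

1

Imani in UTC: 09:50-15:35, 16:50-17:30 (add 8h to convert from UTC-8).
Erik in UTC: 08:35-15:15, 17:50-18:00 (subtract 3h to convert from UTC+3).
Bianca in UTC: 10:30-16:45 (add 2h to convert from UTC-2).
Erik can make the full 09:35-09:55 slot — that's 1.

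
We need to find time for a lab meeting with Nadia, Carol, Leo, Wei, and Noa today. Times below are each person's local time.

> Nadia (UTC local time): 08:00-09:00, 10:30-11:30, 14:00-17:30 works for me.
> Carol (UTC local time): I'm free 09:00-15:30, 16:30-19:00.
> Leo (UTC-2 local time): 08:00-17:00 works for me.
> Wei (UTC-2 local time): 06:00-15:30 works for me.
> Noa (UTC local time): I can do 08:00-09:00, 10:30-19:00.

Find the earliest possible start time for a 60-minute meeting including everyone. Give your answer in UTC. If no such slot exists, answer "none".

10:30

Nadia in UTC: 08:00-09:00, 10:30-11:30, 14:00-17:30.
Carol in UTC: 09:00-15:30, 16:30-19:00.
Leo in UTC: 10:00-19:00 (add 2h to convert from UTC-2).
Wei in UTC: 08:00-17:30 (add 2h to convert from UTC-2).
Noa in UTC: 08:00-09:00, 10:30-19:00.
Nadia ∩ Carol: 10:30-11:30, 14:00-15:30, 16:30-17:30.
Nadia ∩ Carol ∩ Leo: 10:30-11:30, 14:00-15:30, 16:30-17:30.
Nadia ∩ Carol ∩ Leo ∩ Wei: 10:30-11:30, 14:00-15:30, 16:30-17:30.
Nadia ∩ Carol ∩ Leo ∩ Wei ∩ Noa: 10:30-11:30, 14:00-15:30, 16:30-17:30.
The first common window of at least 60 minutes is 10:30-11:30, so the earliest start is 10:30.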